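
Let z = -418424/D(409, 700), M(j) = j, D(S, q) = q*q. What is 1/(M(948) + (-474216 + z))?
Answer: -61250/28987717303 ≈ -2.1130e-6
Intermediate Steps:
D(S, q) = q²
z = -52303/61250 (z = -418424/(700²) = -418424/490000 = -418424*1/490000 = -52303/61250 ≈ -0.85393)
1/(M(948) + (-474216 + z)) = 1/(948 + (-474216 - 52303/61250)) = 1/(948 - 29045782303/61250) = 1/(-28987717303/61250) = -61250/28987717303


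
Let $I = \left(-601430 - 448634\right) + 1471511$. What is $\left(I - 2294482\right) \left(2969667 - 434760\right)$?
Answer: $-4747969532745$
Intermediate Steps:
$I = 421447$ ($I = -1050064 + 1471511 = 421447$)
$\left(I - 2294482\right) \left(2969667 - 434760\right) = \left(421447 - 2294482\right) \left(2969667 - 434760\right) = \left(421447 - 2294482\right) 2534907 = \left(-1873035\right) 2534907 = -4747969532745$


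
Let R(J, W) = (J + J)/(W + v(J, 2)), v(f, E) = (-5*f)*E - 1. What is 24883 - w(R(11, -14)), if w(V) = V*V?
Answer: 388796391/15625 ≈ 24883.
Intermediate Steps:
v(f, E) = -1 - 5*E*f (v(f, E) = -5*E*f - 1 = -1 - 5*E*f)
R(J, W) = 2*J/(-1 + W - 10*J) (R(J, W) = (J + J)/(W + (-1 - 5*2*J)) = (2*J)/(W + (-1 - 10*J)) = (2*J)/(-1 + W - 10*J) = 2*J/(-1 + W - 10*J))
w(V) = V**2
24883 - w(R(11, -14)) = 24883 - (-2*11/(1 - 1*(-14) + 10*11))**2 = 24883 - (-2*11/(1 + 14 + 110))**2 = 24883 - (-2*11/125)**2 = 24883 - (-2*11*1/125)**2 = 24883 - (-22/125)**2 = 24883 - 1*484/15625 = 24883 - 484/15625 = 388796391/15625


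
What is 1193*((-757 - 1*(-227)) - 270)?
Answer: -954400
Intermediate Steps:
1193*((-757 - 1*(-227)) - 270) = 1193*((-757 + 227) - 270) = 1193*(-530 - 270) = 1193*(-800) = -954400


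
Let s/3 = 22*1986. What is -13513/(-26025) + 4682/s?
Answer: 315513173/568542150 ≈ 0.55495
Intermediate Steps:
s = 131076 (s = 3*(22*1986) = 3*43692 = 131076)
-13513/(-26025) + 4682/s = -13513/(-26025) + 4682/131076 = -13513*(-1/26025) + 4682*(1/131076) = 13513/26025 + 2341/65538 = 315513173/568542150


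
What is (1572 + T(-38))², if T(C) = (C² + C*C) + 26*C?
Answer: 12054784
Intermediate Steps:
T(C) = 2*C² + 26*C (T(C) = (C² + C²) + 26*C = 2*C² + 26*C)
(1572 + T(-38))² = (1572 + 2*(-38)*(13 - 38))² = (1572 + 2*(-38)*(-25))² = (1572 + 1900)² = 3472² = 12054784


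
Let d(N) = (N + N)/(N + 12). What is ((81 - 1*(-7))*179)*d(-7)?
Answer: -220528/5 ≈ -44106.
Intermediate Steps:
d(N) = 2*N/(12 + N) (d(N) = (2*N)/(12 + N) = 2*N/(12 + N))
((81 - 1*(-7))*179)*d(-7) = ((81 - 1*(-7))*179)*(2*(-7)/(12 - 7)) = ((81 + 7)*179)*(2*(-7)/5) = (88*179)*(2*(-7)*(1/5)) = 15752*(-14/5) = -220528/5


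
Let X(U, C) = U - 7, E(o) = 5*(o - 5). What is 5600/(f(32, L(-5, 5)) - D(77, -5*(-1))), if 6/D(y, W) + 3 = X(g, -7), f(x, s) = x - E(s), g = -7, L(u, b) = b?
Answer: 1904/11 ≈ 173.09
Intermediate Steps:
E(o) = -25 + 5*o (E(o) = 5*(-5 + o) = -25 + 5*o)
X(U, C) = -7 + U
f(x, s) = 25 + x - 5*s (f(x, s) = x - (-25 + 5*s) = x + (25 - 5*s) = 25 + x - 5*s)
D(y, W) = -6/17 (D(y, W) = 6/(-3 + (-7 - 7)) = 6/(-3 - 14) = 6/(-17) = 6*(-1/17) = -6/17)
5600/(f(32, L(-5, 5)) - D(77, -5*(-1))) = 5600/((25 + 32 - 5*5) - 1*(-6/17)) = 5600/((25 + 32 - 25) + 6/17) = 5600/(32 + 6/17) = 5600/(550/17) = 5600*(17/550) = 1904/11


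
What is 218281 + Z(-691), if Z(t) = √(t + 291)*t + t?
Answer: 217590 - 13820*I ≈ 2.1759e+5 - 13820.0*I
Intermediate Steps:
Z(t) = t + t*√(291 + t) (Z(t) = √(291 + t)*t + t = t*√(291 + t) + t = t + t*√(291 + t))
218281 + Z(-691) = 218281 - 691*(1 + √(291 - 691)) = 218281 - 691*(1 + √(-400)) = 218281 - 691*(1 + 20*I) = 218281 + (-691 - 13820*I) = 217590 - 13820*I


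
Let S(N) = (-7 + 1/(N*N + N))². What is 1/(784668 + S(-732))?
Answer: 286323448464/224682877500833401 ≈ 1.2743e-6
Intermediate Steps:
S(N) = (-7 + 1/(N + N²))² (S(N) = (-7 + 1/(N² + N))² = (-7 + 1/(N + N²))²)
1/(784668 + S(-732)) = 1/(784668 + (-1 + 7*(-732) + 7*(-732)²)²/((-732)²*(1 - 732)²)) = 1/(784668 + (1/535824)*(-1 - 5124 + 7*535824)²/(-731)²) = 1/(784668 + (1/535824)*(1/534361)*(-1 - 5124 + 3750768)²) = 1/(784668 + (1/535824)*(1/534361)*3745643²) = 1/(784668 + (1/535824)*(1/534361)*14029841483449) = 1/(784668 + 14029841483449/286323448464) = 1/(224682877500833401/286323448464) = 286323448464/224682877500833401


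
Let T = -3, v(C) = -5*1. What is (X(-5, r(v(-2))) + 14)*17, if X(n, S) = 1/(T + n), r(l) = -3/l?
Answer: 1887/8 ≈ 235.88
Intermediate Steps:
v(C) = -5
X(n, S) = 1/(-3 + n)
(X(-5, r(v(-2))) + 14)*17 = (1/(-3 - 5) + 14)*17 = (1/(-8) + 14)*17 = (-⅛ + 14)*17 = (111/8)*17 = 1887/8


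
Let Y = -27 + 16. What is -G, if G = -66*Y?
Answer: -726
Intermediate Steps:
Y = -11
G = 726 (G = -66*(-11) = 726)
-G = -1*726 = -726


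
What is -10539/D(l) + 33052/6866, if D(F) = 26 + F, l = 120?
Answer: -33767591/501218 ≈ -67.371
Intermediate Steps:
-10539/D(l) + 33052/6866 = -10539/(26 + 120) + 33052/6866 = -10539/146 + 33052*(1/6866) = -10539*1/146 + 16526/3433 = -10539/146 + 16526/3433 = -33767591/501218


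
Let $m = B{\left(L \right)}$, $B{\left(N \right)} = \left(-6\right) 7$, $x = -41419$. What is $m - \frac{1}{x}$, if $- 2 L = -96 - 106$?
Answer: $- \frac{1739597}{41419} \approx -42.0$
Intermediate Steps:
$L = 101$ ($L = - \frac{-96 - 106}{2} = \left(- \frac{1}{2}\right) \left(-202\right) = 101$)
$B{\left(N \right)} = -42$
$m = -42$
$m - \frac{1}{x} = -42 - \frac{1}{-41419} = -42 - - \frac{1}{41419} = -42 + \frac{1}{41419} = - \frac{1739597}{41419}$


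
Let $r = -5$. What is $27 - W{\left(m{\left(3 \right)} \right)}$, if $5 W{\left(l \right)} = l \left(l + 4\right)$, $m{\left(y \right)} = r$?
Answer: $26$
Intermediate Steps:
$m{\left(y \right)} = -5$
$W{\left(l \right)} = \frac{l \left(4 + l\right)}{5}$ ($W{\left(l \right)} = \frac{l \left(l + 4\right)}{5} = \frac{l \left(4 + l\right)}{5}$)
$27 - W{\left(m{\left(3 \right)} \right)} = 27 - \frac{1}{5} \left(-5\right) \left(4 - 5\right) = 27 - \frac{1}{5} \left(-5\right) \left(-1\right) = 27 - 1 = 26$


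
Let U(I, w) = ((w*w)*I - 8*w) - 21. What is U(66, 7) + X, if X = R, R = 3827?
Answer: 6984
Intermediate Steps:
X = 3827
U(I, w) = -21 - 8*w + I*w² (U(I, w) = (w²*I - 8*w) - 21 = (I*w² - 8*w) - 21 = (-8*w + I*w²) - 21 = -21 - 8*w + I*w²)
U(66, 7) + X = (-21 - 8*7 + 66*7²) + 3827 = (-21 - 56 + 66*49) + 3827 = (-21 - 56 + 3234) + 3827 = 3157 + 3827 = 6984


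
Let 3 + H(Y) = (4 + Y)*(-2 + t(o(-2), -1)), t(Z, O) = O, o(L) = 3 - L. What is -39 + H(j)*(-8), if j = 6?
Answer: 225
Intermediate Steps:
H(Y) = -15 - 3*Y (H(Y) = -3 + (4 + Y)*(-2 - 1) = -3 + (4 + Y)*(-3) = -3 + (-12 - 3*Y) = -15 - 3*Y)
-39 + H(j)*(-8) = -39 + (-15 - 3*6)*(-8) = -39 + (-15 - 18)*(-8) = -39 - 33*(-8) = -39 + 264 = 225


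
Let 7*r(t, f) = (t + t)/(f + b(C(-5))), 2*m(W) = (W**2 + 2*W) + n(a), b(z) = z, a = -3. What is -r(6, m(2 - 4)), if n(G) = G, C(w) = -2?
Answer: 24/49 ≈ 0.48980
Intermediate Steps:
m(W) = -3/2 + W + W**2/2 (m(W) = ((W**2 + 2*W) - 3)/2 = (-3 + W**2 + 2*W)/2 = -3/2 + W + W**2/2)
r(t, f) = 2*t/(7*(-2 + f)) (r(t, f) = ((t + t)/(f - 2))/7 = ((2*t)/(-2 + f))/7 = (2*t/(-2 + f))/7 = 2*t/(7*(-2 + f)))
-r(6, m(2 - 4)) = -2*6/(7*(-2 + (-3/2 + (2 - 4) + (2 - 4)**2/2))) = -2*6/(7*(-2 + (-3/2 - 2 + (1/2)*(-2)**2))) = -2*6/(7*(-2 + (-3/2 - 2 + (1/2)*4))) = -2*6/(7*(-2 + (-3/2 - 2 + 2))) = -2*6/(7*(-2 - 3/2)) = -2*6/(7*(-7/2)) = -2*6*(-2)/(7*7) = -1*(-24/49) = 24/49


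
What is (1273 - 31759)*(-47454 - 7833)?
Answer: 1685479482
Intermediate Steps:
(1273 - 31759)*(-47454 - 7833) = -30486*(-55287) = 1685479482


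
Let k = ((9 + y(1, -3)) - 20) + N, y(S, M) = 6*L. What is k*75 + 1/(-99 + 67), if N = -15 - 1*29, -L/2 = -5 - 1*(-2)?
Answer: -45601/32 ≈ -1425.0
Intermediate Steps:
L = 6 (L = -2*(-5 - 1*(-2)) = -2*(-5 + 2) = -2*(-3) = 6)
y(S, M) = 36 (y(S, M) = 6*6 = 36)
N = -44 (N = -15 - 29 = -44)
k = -19 (k = ((9 + 36) - 20) - 44 = (45 - 20) - 44 = 25 - 44 = -19)
k*75 + 1/(-99 + 67) = -19*75 + 1/(-99 + 67) = -1425 + 1/(-32) = -1425 - 1/32 = -45601/32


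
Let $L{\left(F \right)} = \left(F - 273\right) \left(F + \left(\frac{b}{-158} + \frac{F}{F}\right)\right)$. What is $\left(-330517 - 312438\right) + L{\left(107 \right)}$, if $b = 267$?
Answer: $- \frac{52187596}{79} \approx -6.606 \cdot 10^{5}$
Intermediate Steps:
$L{\left(F \right)} = \left(-273 + F\right) \left(- \frac{109}{158} + F\right)$ ($L{\left(F \right)} = \left(F - 273\right) \left(F + \left(\frac{267}{-158} + \frac{F}{F}\right)\right) = \left(-273 + F\right) \left(F + \left(267 \left(- \frac{1}{158}\right) + 1\right)\right) = \left(-273 + F\right) \left(F + \left(- \frac{267}{158} + 1\right)\right) = \left(-273 + F\right) \left(F - \frac{109}{158}\right) = \left(-273 + F\right) \left(- \frac{109}{158} + F\right)$)
$\left(-330517 - 312438\right) + L{\left(107 \right)} = \left(-330517 - 312438\right) + \left(\frac{29757}{158} + 107^{2} - \frac{4627001}{158}\right) = -642955 + \left(\frac{29757}{158} + 11449 - \frac{4627001}{158}\right) = -642955 - \frac{1394151}{79} = - \frac{52187596}{79}$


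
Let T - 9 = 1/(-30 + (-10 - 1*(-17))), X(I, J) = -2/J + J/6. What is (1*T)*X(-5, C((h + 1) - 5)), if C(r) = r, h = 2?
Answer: 412/69 ≈ 5.9710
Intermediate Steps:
X(I, J) = -2/J + J/6 (X(I, J) = -2/J + J*(⅙) = -2/J + J/6)
T = 206/23 (T = 9 + 1/(-30 + (-10 - 1*(-17))) = 9 + 1/(-30 + (-10 + 17)) = 9 + 1/(-30 + 7) = 9 + 1/(-23) = 9 - 1/23 = 206/23 ≈ 8.9565)
(1*T)*X(-5, C((h + 1) - 5)) = (1*(206/23))*(-2/((2 + 1) - 5) + ((2 + 1) - 5)/6) = 206*(-2/(3 - 5) + (3 - 5)/6)/23 = 206*(-2/(-2) + (⅙)*(-2))/23 = 206*(-2*(-½) - ⅓)/23 = 206*(1 - ⅓)/23 = (206/23)*(⅔) = 412/69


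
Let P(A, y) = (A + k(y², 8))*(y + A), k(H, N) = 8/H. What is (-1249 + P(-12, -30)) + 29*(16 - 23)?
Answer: -71128/75 ≈ -948.37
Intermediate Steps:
P(A, y) = (A + y)*(A + 8/y²) (P(A, y) = (A + 8/(y²))*(y + A) = (A + 8/y²)*(A + y) = (A + y)*(A + 8/y²))
(-1249 + P(-12, -30)) + 29*(16 - 23) = (-1249 + ((-12)² + 8/(-30) - 12*(-30) + 8*(-12)/(-30)²)) + 29*(16 - 23) = (-1249 + (144 + 8*(-1/30) + 360 + 8*(-12)*(1/900))) + 29*(-7) = (-1249 + (144 - 4/15 + 360 - 8/75)) - 203 = (-1249 + 37772/75) - 203 = -55903/75 - 203 = -71128/75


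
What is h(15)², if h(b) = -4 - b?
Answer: 361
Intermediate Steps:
h(15)² = (-4 - 1*15)² = (-4 - 15)² = (-19)² = 361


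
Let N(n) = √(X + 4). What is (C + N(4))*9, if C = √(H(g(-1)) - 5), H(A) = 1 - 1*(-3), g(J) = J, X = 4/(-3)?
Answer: 6*√6 + 9*I ≈ 14.697 + 9.0*I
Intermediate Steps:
X = -4/3 (X = 4*(-⅓) = -4/3 ≈ -1.3333)
H(A) = 4 (H(A) = 1 + 3 = 4)
N(n) = 2*√6/3 (N(n) = √(-4/3 + 4) = √(8/3) = 2*√6/3)
C = I (C = √(4 - 5) = √(-1) = I ≈ 1.0*I)
(C + N(4))*9 = (I + 2*√6/3)*9 = 6*√6 + 9*I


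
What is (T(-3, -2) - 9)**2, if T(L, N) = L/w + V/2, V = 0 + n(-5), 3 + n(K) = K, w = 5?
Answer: 4624/25 ≈ 184.96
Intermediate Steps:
n(K) = -3 + K
V = -8 (V = 0 + (-3 - 5) = 0 - 8 = -8)
T(L, N) = -4 + L/5 (T(L, N) = L/5 - 8/2 = L*(1/5) - 8*1/2 = L/5 - 4 = -4 + L/5)
(T(-3, -2) - 9)**2 = ((-4 + (1/5)*(-3)) - 9)**2 = ((-4 - 3/5) - 9)**2 = (-23/5 - 9)**2 = (-68/5)**2 = 4624/25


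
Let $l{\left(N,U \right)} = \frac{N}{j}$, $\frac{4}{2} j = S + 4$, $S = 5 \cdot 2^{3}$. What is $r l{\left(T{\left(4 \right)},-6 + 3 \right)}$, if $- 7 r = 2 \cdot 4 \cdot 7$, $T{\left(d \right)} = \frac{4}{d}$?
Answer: $- \frac{4}{11} \approx -0.36364$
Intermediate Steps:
$S = 40$ ($S = 5 \cdot 8 = 40$)
$j = 22$ ($j = \frac{40 + 4}{2} = \frac{1}{2} \cdot 44 = 22$)
$r = -8$ ($r = - \frac{2 \cdot 4 \cdot 7}{7} = - \frac{8 \cdot 7}{7} = \left(- \frac{1}{7}\right) 56 = -8$)
$l{\left(N,U \right)} = \frac{N}{22}$
$r l{\left(T{\left(4 \right)},-6 + 3 \right)} = - 8 \frac{4 \cdot \frac{1}{4}}{22} = - 8 \cdot \frac{1}{22} \cdot 1 = \left(-8\right) \frac{1}{22} = - \frac{4}{11}$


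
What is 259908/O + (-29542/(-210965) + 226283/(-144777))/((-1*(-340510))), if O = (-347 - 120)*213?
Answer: -901029356453419943677/344837972571595036350 ≈ -2.6129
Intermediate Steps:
O = -99471 (O = -467*213 = -99471)
259908/O + (-29542/(-210965) + 226283/(-144777))/((-1*(-340510))) = 259908/(-99471) + (-29542/(-210965) + 226283/(-144777))/((-1*(-340510))) = 259908*(-1/99471) + (-29542*(-1/210965) + 226283*(-1/144777))/340510 = -86636/33157 + (29542/210965 - 226283/144777)*(1/340510) = -86636/33157 - 43460790961/30542879805*1/340510 = -86636/33157 - 43460790961/10400156002400550 = -901029356453419943677/344837972571595036350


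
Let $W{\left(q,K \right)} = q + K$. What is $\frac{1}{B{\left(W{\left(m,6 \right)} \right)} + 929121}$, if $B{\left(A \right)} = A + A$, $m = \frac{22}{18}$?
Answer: $\frac{9}{8362219} \approx 1.0763 \cdot 10^{-6}$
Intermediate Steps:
$m = \frac{11}{9}$ ($m = 22 \cdot \frac{1}{18} = \frac{11}{9} \approx 1.2222$)
$W{\left(q,K \right)} = K + q$
$B{\left(A \right)} = 2 A$
$\frac{1}{B{\left(W{\left(m,6 \right)} \right)} + 929121} = \frac{1}{2 \left(6 + \frac{11}{9}\right) + 929121} = \frac{1}{2 \cdot \frac{65}{9} + 929121} = \frac{1}{\frac{130}{9} + 929121} = \frac{1}{\frac{8362219}{9}} = \frac{9}{8362219}$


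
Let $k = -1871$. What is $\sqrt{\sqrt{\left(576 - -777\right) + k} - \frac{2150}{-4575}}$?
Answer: $\frac{\sqrt{15738 + 33489 i \sqrt{518}}}{183} \approx 3.4084 + 3.3388 i$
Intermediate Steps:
$\sqrt{\sqrt{\left(576 - -777\right) + k} - \frac{2150}{-4575}} = \sqrt{\sqrt{\left(576 - -777\right) - 1871} - \frac{2150}{-4575}} = \sqrt{\sqrt{\left(576 + 777\right) - 1871} - - \frac{86}{183}} = \sqrt{\sqrt{1353 - 1871} + \frac{86}{183}} = \sqrt{\sqrt{-518} + \frac{86}{183}} = \sqrt{i \sqrt{518} + \frac{86}{183}} = \sqrt{\frac{86}{183} + i \sqrt{518}}$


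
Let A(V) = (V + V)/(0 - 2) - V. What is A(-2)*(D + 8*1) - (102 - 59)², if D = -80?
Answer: -2137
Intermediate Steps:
A(V) = -2*V (A(V) = (2*V)/(-2) - V = (2*V)*(-½) - V = -V - V = -2*V)
A(-2)*(D + 8*1) - (102 - 59)² = (-2*(-2))*(-80 + 8*1) - (102 - 59)² = 4*(-80 + 8) - 1*43² = 4*(-72) - 1*1849 = -288 - 1849 = -2137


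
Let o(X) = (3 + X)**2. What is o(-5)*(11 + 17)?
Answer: 112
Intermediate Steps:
o(-5)*(11 + 17) = (3 - 5)**2*(11 + 17) = (-2)**2*28 = 4*28 = 112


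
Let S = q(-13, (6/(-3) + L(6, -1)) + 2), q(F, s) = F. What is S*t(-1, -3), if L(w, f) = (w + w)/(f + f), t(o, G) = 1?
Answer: -13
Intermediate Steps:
L(w, f) = w/f (L(w, f) = (2*w)/((2*f)) = (2*w)*(1/(2*f)) = w/f)
S = -13
S*t(-1, -3) = -13*1 = -13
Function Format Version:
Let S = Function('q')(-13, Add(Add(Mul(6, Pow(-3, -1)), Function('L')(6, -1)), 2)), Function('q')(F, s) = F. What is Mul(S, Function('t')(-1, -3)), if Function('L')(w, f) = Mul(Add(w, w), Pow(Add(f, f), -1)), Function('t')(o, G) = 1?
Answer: -13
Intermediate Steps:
Function('L')(w, f) = Mul(w, Pow(f, -1)) (Function('L')(w, f) = Mul(Mul(2, w), Pow(Mul(2, f), -1)) = Mul(Mul(2, w), Mul(Rational(1, 2), Pow(f, -1))) = Mul(w, Pow(f, -1)))
S = -13
Mul(S, Function('t')(-1, -3)) = Mul(-13, 1) = -13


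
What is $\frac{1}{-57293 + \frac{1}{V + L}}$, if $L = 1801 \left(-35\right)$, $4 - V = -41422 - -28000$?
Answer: $- \frac{49609}{2842248438} \approx -1.7454 \cdot 10^{-5}$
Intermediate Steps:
$V = 13426$ ($V = 4 - \left(-41422 - -28000\right) = 4 - \left(-41422 + 28000\right) = 4 - -13422 = 4 + 13422 = 13426$)
$L = -63035$
$\frac{1}{-57293 + \frac{1}{V + L}} = \frac{1}{-57293 + \frac{1}{13426 - 63035}} = \frac{1}{-57293 + \frac{1}{-49609}} = \frac{1}{-57293 - \frac{1}{49609}} = \frac{1}{- \frac{2842248438}{49609}} = - \frac{49609}{2842248438}$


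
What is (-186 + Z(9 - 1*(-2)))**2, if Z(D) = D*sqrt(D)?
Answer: 35927 - 4092*sqrt(11) ≈ 22355.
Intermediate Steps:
Z(D) = D**(3/2)
(-186 + Z(9 - 1*(-2)))**2 = (-186 + (9 - 1*(-2))**(3/2))**2 = (-186 + (9 + 2)**(3/2))**2 = (-186 + 11**(3/2))**2 = (-186 + 11*sqrt(11))**2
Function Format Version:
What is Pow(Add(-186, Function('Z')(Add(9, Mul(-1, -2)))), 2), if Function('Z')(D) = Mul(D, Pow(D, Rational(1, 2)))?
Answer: Add(35927, Mul(-4092, Pow(11, Rational(1, 2)))) ≈ 22355.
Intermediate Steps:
Function('Z')(D) = Pow(D, Rational(3, 2))
Pow(Add(-186, Function('Z')(Add(9, Mul(-1, -2)))), 2) = Pow(Add(-186, Pow(Add(9, Mul(-1, -2)), Rational(3, 2))), 2) = Pow(Add(-186, Pow(Add(9, 2), Rational(3, 2))), 2) = Pow(Add(-186, Pow(11, Rational(3, 2))), 2) = Pow(Add(-186, Mul(11, Pow(11, Rational(1, 2)))), 2)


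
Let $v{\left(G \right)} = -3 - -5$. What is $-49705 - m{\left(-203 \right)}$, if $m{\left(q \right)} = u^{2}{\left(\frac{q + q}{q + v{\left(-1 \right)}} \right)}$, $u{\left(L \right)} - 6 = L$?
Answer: $- \frac{2010730249}{40401} \approx -49769.0$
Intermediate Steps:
$v{\left(G \right)} = 2$ ($v{\left(G \right)} = -3 + 5 = 2$)
$u{\left(L \right)} = 6 + L$
$m{\left(q \right)} = \left(6 + \frac{2 q}{2 + q}\right)^{2}$ ($m{\left(q \right)} = \left(6 + \frac{q + q}{q + 2}\right)^{2} = \left(6 + \frac{2 q}{2 + q}\right)^{2}$)
$-49705 - m{\left(-203 \right)} = -49705 - \frac{16 \left(3 + 2 \left(-203\right)\right)^{2}}{\left(2 - 203\right)^{2}} = -49705 - \frac{16 \left(3 - 406\right)^{2}}{40401} = -49705 - 16 \cdot \frac{1}{40401} \left(-403\right)^{2} = -49705 - 16 \cdot \frac{1}{40401} \cdot 162409 = -49705 - \frac{2598544}{40401} = - \frac{2010730249}{40401}$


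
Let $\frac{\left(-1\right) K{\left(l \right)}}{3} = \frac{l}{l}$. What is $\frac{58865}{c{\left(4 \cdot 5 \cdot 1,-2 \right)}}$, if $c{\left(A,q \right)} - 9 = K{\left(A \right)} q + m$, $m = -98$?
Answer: $- \frac{58865}{83} \approx -709.22$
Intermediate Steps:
$K{\left(l \right)} = -3$ ($K{\left(l \right)} = - 3 \frac{l}{l} = \left(-3\right) 1 = -3$)
$c{\left(A,q \right)} = -89 - 3 q$ ($c{\left(A,q \right)} = 9 - \left(98 + 3 q\right) = -89 - 3 q$)
$\frac{58865}{c{\left(4 \cdot 5 \cdot 1,-2 \right)}} = \frac{58865}{-89 - -6} = \frac{58865}{-89 + 6} = \frac{58865}{-83} = 58865 \left(- \frac{1}{83}\right) = - \frac{58865}{83}$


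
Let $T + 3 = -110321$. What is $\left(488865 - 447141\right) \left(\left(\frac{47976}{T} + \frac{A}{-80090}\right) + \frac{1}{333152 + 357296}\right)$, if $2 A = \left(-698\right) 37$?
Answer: $- \frac{2176617617009021313}{190646699400740} \approx -11417.0$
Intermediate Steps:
$T = -110324$ ($T = -3 - 110321 = -110324$)
$A = -12913$ ($A = \frac{\left(-698\right) 37}{2} = \frac{1}{2} \left(-25826\right) = -12913$)
$\left(488865 - 447141\right) \left(\left(\frac{47976}{T} + \frac{A}{-80090}\right) + \frac{1}{333152 + 357296}\right) = \left(488865 - 447141\right) \left(\left(\frac{47976}{-110324} - \frac{12913}{-80090}\right) + \frac{1}{333152 + 357296}\right) = 41724 \left(\left(47976 \left(- \frac{1}{110324}\right) - - \frac{12913}{80090}\right) + \frac{1}{690448}\right) = 41724 \left(\left(- \frac{11994}{27581} + \frac{12913}{80090}\right) + \frac{1}{690448}\right) = 41724 \left(- \frac{604446007}{2208962290} + \frac{1}{690448}\right) = 41724 \left(- \frac{208668163839423}{762586797602960}\right) = - \frac{2176617617009021313}{190646699400740}$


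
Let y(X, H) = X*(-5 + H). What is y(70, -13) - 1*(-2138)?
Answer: 878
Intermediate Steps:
y(70, -13) - 1*(-2138) = 70*(-5 - 13) - 1*(-2138) = 70*(-18) + 2138 = -1260 + 2138 = 878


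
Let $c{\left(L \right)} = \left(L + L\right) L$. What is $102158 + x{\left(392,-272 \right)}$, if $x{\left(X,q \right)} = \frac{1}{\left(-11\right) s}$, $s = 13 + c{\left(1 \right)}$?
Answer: $\frac{16856069}{165} \approx 1.0216 \cdot 10^{5}$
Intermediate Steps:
$c{\left(L \right)} = 2 L^{2}$ ($c{\left(L \right)} = 2 L L = 2 L^{2}$)
$s = 15$ ($s = 13 + 2 \cdot 1^{2} = 13 + 2 \cdot 1 = 13 + 2 = 15$)
$x{\left(X,q \right)} = - \frac{1}{165}$ ($x{\left(X,q \right)} = \frac{1}{\left(-11\right) 15} = \frac{1}{-165} = - \frac{1}{165}$)
$102158 + x{\left(392,-272 \right)} = 102158 - \frac{1}{165} = \frac{16856069}{165}$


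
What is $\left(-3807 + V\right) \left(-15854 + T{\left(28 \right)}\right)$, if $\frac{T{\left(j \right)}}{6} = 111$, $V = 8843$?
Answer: $-76486768$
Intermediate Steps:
$T{\left(j \right)} = 666$ ($T{\left(j \right)} = 6 \cdot 111 = 666$)
$\left(-3807 + V\right) \left(-15854 + T{\left(28 \right)}\right) = \left(-3807 + 8843\right) \left(-15854 + 666\right) = 5036 \left(-15188\right) = -76486768$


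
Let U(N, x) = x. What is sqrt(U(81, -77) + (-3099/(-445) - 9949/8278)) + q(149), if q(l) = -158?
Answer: -158 + 3*I*sqrt(107408573690070)/3683710 ≈ -158.0 + 8.4402*I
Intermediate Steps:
sqrt(U(81, -77) + (-3099/(-445) - 9949/8278)) + q(149) = sqrt(-77 + (-3099/(-445) - 9949/8278)) - 158 = sqrt(-77 + (-3099*(-1/445) - 9949*1/8278)) - 158 = sqrt(-77 + (3099/445 - 9949/8278)) - 158 = sqrt(-77 + 21226217/3683710) - 158 = sqrt(-262419453/3683710) - 158 = 3*I*sqrt(107408573690070)/3683710 - 158 = -158 + 3*I*sqrt(107408573690070)/3683710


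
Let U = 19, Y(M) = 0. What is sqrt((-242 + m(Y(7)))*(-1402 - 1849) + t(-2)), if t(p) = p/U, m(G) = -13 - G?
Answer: sqrt(299270767)/19 ≈ 910.50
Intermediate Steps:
t(p) = p/19
sqrt((-242 + m(Y(7)))*(-1402 - 1849) + t(-2)) = sqrt((-242 + (-13 - 1*0))*(-1402 - 1849) + (1/19)*(-2)) = sqrt((-242 + (-13 + 0))*(-3251) - 2/19) = sqrt((-242 - 13)*(-3251) - 2/19) = sqrt(-255*(-3251) - 2/19) = sqrt(829005 - 2/19) = sqrt(15751093/19) = sqrt(299270767)/19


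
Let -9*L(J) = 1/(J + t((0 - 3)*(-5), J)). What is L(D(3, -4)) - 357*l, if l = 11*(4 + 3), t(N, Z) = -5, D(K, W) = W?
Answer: -2226608/81 ≈ -27489.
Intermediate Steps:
l = 77 (l = 11*7 = 77)
L(J) = -1/(9*(-5 + J)) (L(J) = -1/(9*(J - 5)) = -1/(9*(-5 + J)))
L(D(3, -4)) - 357*l = -1/(-45 + 9*(-4)) - 357*77 = -1/(-45 - 36) - 27489 = -1/(-81) - 27489 = -1*(-1/81) - 27489 = 1/81 - 27489 = -2226608/81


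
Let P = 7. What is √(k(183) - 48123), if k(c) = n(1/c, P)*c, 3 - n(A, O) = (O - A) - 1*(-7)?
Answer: I*√50135 ≈ 223.91*I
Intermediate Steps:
n(A, O) = -4 + A - O (n(A, O) = 3 - ((O - A) - 1*(-7)) = 3 - ((O - A) + 7) = 3 - (7 + O - A) = 3 + (-7 + A - O) = -4 + A - O)
k(c) = c*(-11 + 1/c) (k(c) = (-4 + 1/c - 1*7)*c = (-4 + 1/c - 7)*c = (-11 + 1/c)*c = c*(-11 + 1/c))
√(k(183) - 48123) = √((1 - 11*183) - 48123) = √((1 - 2013) - 48123) = √(-2012 - 48123) = √(-50135) = I*√50135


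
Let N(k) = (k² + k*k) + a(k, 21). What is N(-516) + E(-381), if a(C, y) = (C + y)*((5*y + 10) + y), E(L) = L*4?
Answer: 463668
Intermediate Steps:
E(L) = 4*L
a(C, y) = (10 + 6*y)*(C + y) (a(C, y) = (C + y)*((10 + 5*y) + y) = (C + y)*(10 + 6*y) = (10 + 6*y)*(C + y))
N(k) = 2856 + 2*k² + 136*k (N(k) = (k² + k*k) + (6*21² + 10*k + 10*21 + 6*k*21) = (k² + k²) + (6*441 + 10*k + 210 + 126*k) = 2*k² + (2646 + 10*k + 210 + 126*k) = 2*k² + (2856 + 136*k) = 2856 + 2*k² + 136*k)
N(-516) + E(-381) = (2856 + 2*(-516)² + 136*(-516)) + 4*(-381) = (2856 + 2*266256 - 70176) - 1524 = (2856 + 532512 - 70176) - 1524 = 465192 - 1524 = 463668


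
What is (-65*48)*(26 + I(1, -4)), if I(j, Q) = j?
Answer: -84240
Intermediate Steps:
(-65*48)*(26 + I(1, -4)) = (-65*48)*(26 + 1) = -3120*27 = -84240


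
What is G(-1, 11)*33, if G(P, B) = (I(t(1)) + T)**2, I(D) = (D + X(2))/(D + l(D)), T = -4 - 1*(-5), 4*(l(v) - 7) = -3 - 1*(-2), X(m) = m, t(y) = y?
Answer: 61017/961 ≈ 63.493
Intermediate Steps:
l(v) = 27/4 (l(v) = 7 + (-3 - 1*(-2))/4 = 7 + (-3 + 2)/4 = 7 + (1/4)*(-1) = 7 - 1/4 = 27/4)
T = 1 (T = -4 + 5 = 1)
I(D) = (2 + D)/(27/4 + D) (I(D) = (D + 2)/(D + 27/4) = (2 + D)/(27/4 + D))
G(P, B) = 1849/961 (G(P, B) = (4*(2 + 1)/(27 + 4*1) + 1)**2 = (4*3/(27 + 4) + 1)**2 = (4*3/31 + 1)**2 = (4*(1/31)*3 + 1)**2 = (12/31 + 1)**2 = (43/31)**2 = 1849/961)
G(-1, 11)*33 = (1849/961)*33 = 61017/961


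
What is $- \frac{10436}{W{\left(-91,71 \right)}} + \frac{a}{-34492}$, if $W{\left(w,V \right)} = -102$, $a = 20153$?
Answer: $\frac{178951453}{1759092} \approx 101.73$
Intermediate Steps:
$- \frac{10436}{W{\left(-91,71 \right)}} + \frac{a}{-34492} = - \frac{10436}{-102} + \frac{20153}{-34492} = \left(-10436\right) \left(- \frac{1}{102}\right) + 20153 \left(- \frac{1}{34492}\right) = \frac{5218}{51} - \frac{20153}{34492} = \frac{178951453}{1759092}$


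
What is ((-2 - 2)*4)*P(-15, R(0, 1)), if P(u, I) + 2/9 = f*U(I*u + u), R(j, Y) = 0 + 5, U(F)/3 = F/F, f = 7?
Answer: -2992/9 ≈ -332.44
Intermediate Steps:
U(F) = 3 (U(F) = 3*(F/F) = 3*1 = 3)
R(j, Y) = 5
P(u, I) = 187/9 (P(u, I) = -2/9 + 7*3 = -2/9 + 21 = 187/9)
((-2 - 2)*4)*P(-15, R(0, 1)) = ((-2 - 2)*4)*(187/9) = -4*4*(187/9) = -16*187/9 = -2992/9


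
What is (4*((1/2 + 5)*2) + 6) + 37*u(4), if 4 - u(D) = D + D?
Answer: -98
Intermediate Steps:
u(D) = 4 - 2*D (u(D) = 4 - (D + D) = 4 - 2*D)
(4*((1/2 + 5)*2) + 6) + 37*u(4) = (4*((1/2 + 5)*2) + 6) + 37*(4 - 2*4) = (4*((½ + 5)*2) + 6) + 37*(4 - 8) = (4*((11/2)*2) + 6) + 37*(-4) = (4*11 + 6) - 148 = (44 + 6) - 148 = 50 - 148 = -98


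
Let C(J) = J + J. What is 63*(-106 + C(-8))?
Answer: -7686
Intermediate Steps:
C(J) = 2*J
63*(-106 + C(-8)) = 63*(-106 + 2*(-8)) = 63*(-106 - 16) = 63*(-122) = -7686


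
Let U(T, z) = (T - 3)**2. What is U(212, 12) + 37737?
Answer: 81418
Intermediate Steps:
U(T, z) = (-3 + T)**2
U(212, 12) + 37737 = (-3 + 212)**2 + 37737 = 209**2 + 37737 = 43681 + 37737 = 81418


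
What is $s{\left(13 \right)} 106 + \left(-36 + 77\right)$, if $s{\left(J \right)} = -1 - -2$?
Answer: $147$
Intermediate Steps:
$s{\left(J \right)} = 1$ ($s{\left(J \right)} = -1 + 2 = 1$)
$s{\left(13 \right)} 106 + \left(-36 + 77\right) = 1 \cdot 106 + \left(-36 + 77\right) = 106 + 41 = 147$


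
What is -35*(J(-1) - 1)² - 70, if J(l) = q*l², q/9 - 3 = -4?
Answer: -3570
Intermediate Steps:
q = -9 (q = 27 + 9*(-4) = 27 - 36 = -9)
J(l) = -9*l²
-35*(J(-1) - 1)² - 70 = -35*(-9*(-1)² - 1)² - 70 = -35*(-9*1 - 1)² - 70 = -35*(-9 - 1)² - 70 = -35*(-10)² - 70 = -35*100 - 70 = -3500 - 70 = -3570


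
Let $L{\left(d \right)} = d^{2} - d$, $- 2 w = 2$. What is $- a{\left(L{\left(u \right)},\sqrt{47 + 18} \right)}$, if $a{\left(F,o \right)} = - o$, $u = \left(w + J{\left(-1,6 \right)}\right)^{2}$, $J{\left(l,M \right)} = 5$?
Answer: $\sqrt{65} \approx 8.0623$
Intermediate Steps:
$w = -1$ ($w = \left(- \frac{1}{2}\right) 2 = -1$)
$u = 16$ ($u = \left(-1 + 5\right)^{2} = 4^{2} = 16$)
$- a{\left(L{\left(u \right)},\sqrt{47 + 18} \right)} = - \left(-1\right) \sqrt{47 + 18} = - \left(-1\right) \sqrt{65} = \sqrt{65}$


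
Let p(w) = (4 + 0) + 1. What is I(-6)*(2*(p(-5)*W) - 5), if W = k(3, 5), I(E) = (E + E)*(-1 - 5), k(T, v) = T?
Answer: 1800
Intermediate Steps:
p(w) = 5 (p(w) = 4 + 1 = 5)
I(E) = -12*E (I(E) = (2*E)*(-6) = -12*E)
W = 3
I(-6)*(2*(p(-5)*W) - 5) = (-12*(-6))*(2*(5*3) - 5) = 72*(2*15 - 5) = 72*(30 - 5) = 72*25 = 1800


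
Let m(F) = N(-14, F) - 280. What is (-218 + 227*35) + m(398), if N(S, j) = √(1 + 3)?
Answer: 7449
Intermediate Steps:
N(S, j) = 2 (N(S, j) = √4 = 2)
m(F) = -278 (m(F) = 2 - 280 = -278)
(-218 + 227*35) + m(398) = (-218 + 227*35) - 278 = (-218 + 7945) - 278 = 7727 - 278 = 7449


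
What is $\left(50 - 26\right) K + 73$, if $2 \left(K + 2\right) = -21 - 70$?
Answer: $-1067$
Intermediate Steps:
$K = - \frac{95}{2}$ ($K = -2 + \frac{-21 - 70}{2} = -2 + \frac{1}{2} \left(-91\right) = -2 - \frac{91}{2} = - \frac{95}{2} \approx -47.5$)
$\left(50 - 26\right) K + 73 = \left(50 - 26\right) \left(- \frac{95}{2}\right) + 73 = 24 \left(- \frac{95}{2}\right) + 73 = -1140 + 73 = -1067$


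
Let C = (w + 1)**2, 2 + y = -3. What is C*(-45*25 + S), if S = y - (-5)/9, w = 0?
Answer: -10165/9 ≈ -1129.4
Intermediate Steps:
y = -5 (y = -2 - 3 = -5)
S = -40/9 (S = -5 - (-5)/9 = -5 - 1*(-5/9) = -5 + 5/9 = -40/9 ≈ -4.4444)
C = 1 (C = (0 + 1)**2 = 1**2 = 1)
C*(-45*25 + S) = 1*(-45*25 - 40/9) = 1*(-1125 - 40/9) = 1*(-10165/9) = -10165/9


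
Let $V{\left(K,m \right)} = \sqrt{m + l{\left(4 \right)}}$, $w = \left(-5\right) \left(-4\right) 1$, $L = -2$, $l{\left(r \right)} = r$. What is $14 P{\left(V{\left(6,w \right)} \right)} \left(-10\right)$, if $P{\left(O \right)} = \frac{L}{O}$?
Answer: $\frac{70 \sqrt{6}}{3} \approx 57.155$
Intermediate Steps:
$w = 20$ ($w = 20 \cdot 1 = 20$)
$V{\left(K,m \right)} = \sqrt{4 + m}$ ($V{\left(K,m \right)} = \sqrt{m + 4} = \sqrt{4 + m}$)
$P{\left(O \right)} = - \frac{2}{O}$
$14 P{\left(V{\left(6,w \right)} \right)} \left(-10\right) = 14 \left(- \frac{2}{\sqrt{4 + 20}}\right) \left(-10\right) = 14 \left(- \frac{2}{\sqrt{24}}\right) \left(-10\right) = 14 \left(- \frac{2}{2 \sqrt{6}}\right) \left(-10\right) = 14 \left(- 2 \frac{\sqrt{6}}{12}\right) \left(-10\right) = 14 \left(- \frac{\sqrt{6}}{6}\right) \left(-10\right) = - \frac{7 \sqrt{6}}{3} \left(-10\right) = \frac{70 \sqrt{6}}{3}$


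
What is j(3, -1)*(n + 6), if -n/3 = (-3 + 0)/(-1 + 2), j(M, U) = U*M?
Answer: -45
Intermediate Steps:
j(M, U) = M*U
n = 9 (n = -3*(-3 + 0)/(-1 + 2) = -(-9)/1 = -(-9) = -3*(-3) = 9)
j(3, -1)*(n + 6) = (3*(-1))*(9 + 6) = -3*15 = -45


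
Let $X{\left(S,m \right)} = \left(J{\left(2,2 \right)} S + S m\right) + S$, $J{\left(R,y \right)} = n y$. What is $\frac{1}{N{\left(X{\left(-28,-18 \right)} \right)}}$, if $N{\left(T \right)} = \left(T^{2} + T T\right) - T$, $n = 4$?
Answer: $\frac{1}{126756} \approx 7.8892 \cdot 10^{-6}$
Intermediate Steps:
$J{\left(R,y \right)} = 4 y$
$X{\left(S,m \right)} = 9 S + S m$ ($X{\left(S,m \right)} = \left(4 \cdot 2 S + S m\right) + S = \left(8 S + S m\right) + S = 9 S + S m$)
$N{\left(T \right)} = - T + 2 T^{2}$ ($N{\left(T \right)} = \left(T^{2} + T^{2}\right) - T = 2 T^{2} - T = - T + 2 T^{2}$)
$\frac{1}{N{\left(X{\left(-28,-18 \right)} \right)}} = \frac{1}{- 28 \left(9 - 18\right) \left(-1 + 2 \left(- 28 \left(9 - 18\right)\right)\right)} = \frac{1}{\left(-28\right) \left(-9\right) \left(-1 + 2 \left(\left(-28\right) \left(-9\right)\right)\right)} = \frac{1}{252 \left(-1 + 2 \cdot 252\right)} = \frac{1}{252 \left(-1 + 504\right)} = \frac{1}{252 \cdot 503} = \frac{1}{126756}$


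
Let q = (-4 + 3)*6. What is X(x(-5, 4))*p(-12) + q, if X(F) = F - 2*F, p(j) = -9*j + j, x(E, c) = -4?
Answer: 378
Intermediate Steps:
p(j) = -8*j
X(F) = -F
q = -6 (q = -1*6 = -6)
X(x(-5, 4))*p(-12) + q = (-1*(-4))*(-8*(-12)) - 6 = 4*96 - 6 = 384 - 6 = 378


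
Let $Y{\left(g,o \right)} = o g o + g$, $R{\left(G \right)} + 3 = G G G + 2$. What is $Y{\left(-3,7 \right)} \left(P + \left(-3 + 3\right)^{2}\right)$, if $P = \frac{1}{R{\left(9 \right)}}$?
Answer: $- \frac{75}{364} \approx -0.20604$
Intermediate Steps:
$R{\left(G \right)} = -1 + G^{3}$ ($R{\left(G \right)} = -3 + \left(G G G + 2\right) = -3 + \left(G G^{2} + 2\right) = -3 + \left(G^{3} + 2\right) = -3 + \left(2 + G^{3}\right) = -1 + G^{3}$)
$Y{\left(g,o \right)} = g + g o^{2}$ ($Y{\left(g,o \right)} = g o o + g = g o^{2} + g = g + g o^{2}$)
$P = \frac{1}{728}$ ($P = \frac{1}{-1 + 9^{3}} = \frac{1}{-1 + 729} = \frac{1}{728} \approx 0.0013736$)
$Y{\left(-3,7 \right)} \left(P + \left(-3 + 3\right)^{2}\right) = - 3 \left(1 + 7^{2}\right) \left(\frac{1}{728} + \left(-3 + 3\right)^{2}\right) = - 3 \left(1 + 49\right) \left(\frac{1}{728} + 0^{2}\right) = \left(-3\right) 50 \left(\frac{1}{728} + 0\right) = \left(-150\right) \frac{1}{728} = - \frac{75}{364}$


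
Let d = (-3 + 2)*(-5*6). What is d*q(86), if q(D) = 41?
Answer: 1230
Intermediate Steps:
d = 30 (d = -1*(-30) = 30)
d*q(86) = 30*41 = 1230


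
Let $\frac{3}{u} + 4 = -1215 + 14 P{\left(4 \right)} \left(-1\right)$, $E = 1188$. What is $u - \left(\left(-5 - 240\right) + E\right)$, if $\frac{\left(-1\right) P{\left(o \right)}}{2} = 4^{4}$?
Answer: $- \frac{1869968}{1983} \approx -943.0$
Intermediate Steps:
$P{\left(o \right)} = -512$ ($P{\left(o \right)} = - 2 \cdot 4^{4} = \left(-2\right) 256 = -512$)
$u = \frac{1}{1983}$ ($u = \frac{3}{-4 - \left(1215 - 14 \left(-512\right) \left(-1\right)\right)} = \frac{3}{-4 - -5953} = \frac{3}{-4 + \left(-1215 + 7168\right)} = \frac{3}{-4 + 5953} = \frac{3}{5949} = 3 \cdot \frac{1}{5949} = \frac{1}{1983} \approx 0.00050429$)
$u - \left(\left(-5 - 240\right) + E\right) = \frac{1}{1983} - \left(\left(-5 - 240\right) + 1188\right) = \frac{1}{1983} - \left(-245 + 1188\right) = \frac{1}{1983} - 943 = - \frac{1869968}{1983}$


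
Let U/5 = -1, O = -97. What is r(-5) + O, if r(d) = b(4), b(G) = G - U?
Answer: -88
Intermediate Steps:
U = -5 (U = 5*(-1) = -5)
b(G) = 5 + G (b(G) = G - 1*(-5) = G + 5 = 5 + G)
r(d) = 9 (r(d) = 5 + 4 = 9)
r(-5) + O = 9 - 97 = -88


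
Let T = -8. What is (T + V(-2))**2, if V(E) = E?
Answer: 100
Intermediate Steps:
(T + V(-2))**2 = (-8 - 2)**2 = (-10)**2 = 100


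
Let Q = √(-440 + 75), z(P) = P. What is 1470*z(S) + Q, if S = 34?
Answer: 49980 + I*√365 ≈ 49980.0 + 19.105*I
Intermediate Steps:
Q = I*√365 (Q = √(-365) = I*√365 ≈ 19.105*I)
1470*z(S) + Q = 1470*34 + I*√365 = 49980 + I*√365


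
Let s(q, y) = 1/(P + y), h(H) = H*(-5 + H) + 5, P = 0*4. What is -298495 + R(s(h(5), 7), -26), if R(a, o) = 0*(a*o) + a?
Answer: -2089464/7 ≈ -2.9850e+5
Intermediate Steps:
P = 0
h(H) = 5 + H*(-5 + H)
s(q, y) = 1/y (s(q, y) = 1/(0 + y) = 1/y)
R(a, o) = a (R(a, o) = 0 + a = a)
-298495 + R(s(h(5), 7), -26) = -298495 + 1/7 = -298495 + ⅐ = -2089464/7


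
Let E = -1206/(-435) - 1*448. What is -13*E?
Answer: 839254/145 ≈ 5788.0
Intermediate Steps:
E = -64558/145 (E = -1206*(-1/435) - 448 = 402/145 - 448 = -64558/145 ≈ -445.23)
-13*E = -13*(-64558/145) = 839254/145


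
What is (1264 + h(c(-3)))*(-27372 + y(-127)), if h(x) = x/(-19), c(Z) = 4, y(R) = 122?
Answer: -654327000/19 ≈ -3.4438e+7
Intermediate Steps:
h(x) = -x/19 (h(x) = x*(-1/19) = -x/19)
(1264 + h(c(-3)))*(-27372 + y(-127)) = (1264 - 1/19*4)*(-27372 + 122) = (1264 - 4/19)*(-27250) = (24012/19)*(-27250) = -654327000/19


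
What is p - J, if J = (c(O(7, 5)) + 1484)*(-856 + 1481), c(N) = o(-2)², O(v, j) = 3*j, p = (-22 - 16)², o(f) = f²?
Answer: -936056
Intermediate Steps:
p = 1444 (p = (-38)² = 1444)
c(N) = 16 (c(N) = ((-2)²)² = 4² = 16)
J = 937500 (J = (16 + 1484)*(-856 + 1481) = 1500*625 = 937500)
p - J = 1444 - 1*937500 = 1444 - 937500 = -936056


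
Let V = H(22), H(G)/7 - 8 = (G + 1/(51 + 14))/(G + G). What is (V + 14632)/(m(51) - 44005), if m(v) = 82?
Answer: -14005899/41873260 ≈ -0.33448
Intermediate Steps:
H(G) = 56 + 7*(1/65 + G)/(2*G) (H(G) = 56 + 7*((G + 1/(51 + 14))/(G + G)) = 56 + 7*((G + 1/65)/((2*G))) = 56 + 7*((G + 1/65)*(1/(2*G))) = 56 + 7*((1/65 + G)*(1/(2*G))) = 56 + 7*((1/65 + G)/(2*G)) = 56 + 7*(1/65 + G)/(2*G))
V = 170177/2860 (V = (7/130)*(1 + 1105*22)/22 = (7/130)*(1/22)*(1 + 24310) = (7/130)*(1/22)*24311 = 170177/2860 ≈ 59.502)
(V + 14632)/(m(51) - 44005) = (170177/2860 + 14632)/(82 - 44005) = (42017697/2860)/(-43923) = (42017697/2860)*(-1/43923) = -14005899/41873260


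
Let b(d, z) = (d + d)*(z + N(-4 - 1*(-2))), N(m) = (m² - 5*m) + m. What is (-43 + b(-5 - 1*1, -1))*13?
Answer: -2275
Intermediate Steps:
N(m) = m² - 4*m
b(d, z) = 2*d*(12 + z) (b(d, z) = (d + d)*(z + (-4 - 1*(-2))*(-4 + (-4 - 1*(-2)))) = (2*d)*(z + (-4 + 2)*(-4 + (-4 + 2))) = (2*d)*(z - 2*(-4 - 2)) = (2*d)*(z - 2*(-6)) = (2*d)*(z + 12) = (2*d)*(12 + z) = 2*d*(12 + z))
(-43 + b(-5 - 1*1, -1))*13 = (-43 + 2*(-5 - 1*1)*(12 - 1))*13 = (-43 + 2*(-5 - 1)*11)*13 = (-43 + 2*(-6)*11)*13 = (-43 - 132)*13 = -175*13 = -2275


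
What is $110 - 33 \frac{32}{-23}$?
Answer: $\frac{3586}{23} \approx 155.91$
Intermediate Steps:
$110 - 33 \frac{32}{-23} = 110 - 33 \cdot 32 \left(- \frac{1}{23}\right) = 110 - - \frac{1056}{23} = 110 + \frac{1056}{23} = \frac{3586}{23}$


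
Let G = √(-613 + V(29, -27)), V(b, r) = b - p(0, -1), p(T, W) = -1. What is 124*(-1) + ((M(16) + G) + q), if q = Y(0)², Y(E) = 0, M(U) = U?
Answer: -108 + I*√583 ≈ -108.0 + 24.145*I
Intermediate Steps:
V(b, r) = 1 + b (V(b, r) = b - 1*(-1) = b + 1 = 1 + b)
q = 0 (q = 0² = 0)
G = I*√583 (G = √(-613 + (1 + 29)) = √(-613 + 30) = √(-583) = I*√583 ≈ 24.145*I)
124*(-1) + ((M(16) + G) + q) = 124*(-1) + ((16 + I*√583) + 0) = -124 + (16 + I*√583) = -108 + I*√583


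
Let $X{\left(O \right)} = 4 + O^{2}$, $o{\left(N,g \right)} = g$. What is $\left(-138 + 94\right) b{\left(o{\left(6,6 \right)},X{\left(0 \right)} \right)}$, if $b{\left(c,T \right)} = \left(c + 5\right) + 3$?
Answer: $-616$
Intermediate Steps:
$b{\left(c,T \right)} = 8 + c$ ($b{\left(c,T \right)} = \left(5 + c\right) + 3 = 8 + c$)
$\left(-138 + 94\right) b{\left(o{\left(6,6 \right)},X{\left(0 \right)} \right)} = \left(-138 + 94\right) \left(8 + 6\right) = \left(-44\right) 14 = -616$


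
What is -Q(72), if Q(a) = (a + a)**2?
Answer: -20736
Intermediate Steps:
Q(a) = 4*a**2 (Q(a) = (2*a)**2 = 4*a**2)
-Q(72) = -4*72**2 = -4*5184 = -1*20736 = -20736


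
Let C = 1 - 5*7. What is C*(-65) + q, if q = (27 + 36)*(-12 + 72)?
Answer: 5990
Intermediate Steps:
C = -34 (C = 1 - 35 = -34)
q = 3780 (q = 63*60 = 3780)
C*(-65) + q = -34*(-65) + 3780 = 2210 + 3780 = 5990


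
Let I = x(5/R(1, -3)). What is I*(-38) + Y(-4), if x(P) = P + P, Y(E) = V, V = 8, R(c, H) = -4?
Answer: 103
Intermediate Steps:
Y(E) = 8
x(P) = 2*P
I = -5/2 (I = 2*(5/(-4)) = 2*(5*(-¼)) = 2*(-5/4) = -5/2 ≈ -2.5000)
I*(-38) + Y(-4) = -5/2*(-38) + 8 = 95 + 8 = 103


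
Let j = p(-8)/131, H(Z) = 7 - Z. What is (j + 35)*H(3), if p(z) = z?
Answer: 18308/131 ≈ 139.76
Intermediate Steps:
j = -8/131 ≈ -0.061069
(j + 35)*H(3) = (-8/131 + 35)*(7 - 1*3) = 4577*(7 - 3)/131 = (4577/131)*4 = 18308/131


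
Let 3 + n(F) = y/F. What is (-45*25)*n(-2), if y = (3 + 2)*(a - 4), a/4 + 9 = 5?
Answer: -52875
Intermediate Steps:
a = -16 (a = -36 + 4*5 = -36 + 20 = -16)
y = -100 (y = (3 + 2)*(-16 - 4) = 5*(-20) = -100)
n(F) = -3 - 100/F
(-45*25)*n(-2) = (-45*25)*(-3 - 100/(-2)) = -1125*(-3 - 100*(-½)) = -1125*(-3 + 50) = -1125*47 = -52875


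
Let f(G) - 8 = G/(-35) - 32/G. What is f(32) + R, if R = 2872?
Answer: 100733/35 ≈ 2878.1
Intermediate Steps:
f(G) = 8 - 32/G - G/35 (f(G) = 8 + (G/(-35) - 32/G) = 8 + (G*(-1/35) - 32/G) = 8 + (-G/35 - 32/G) = 8 + (-32/G - G/35) = 8 - 32/G - G/35)
f(32) + R = (8 - 32/32 - 1/35*32) + 2872 = (8 - 32*1/32 - 32/35) + 2872 = (8 - 1 - 32/35) + 2872 = 213/35 + 2872 = 100733/35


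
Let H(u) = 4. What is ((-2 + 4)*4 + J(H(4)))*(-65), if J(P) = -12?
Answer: 260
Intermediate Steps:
((-2 + 4)*4 + J(H(4)))*(-65) = ((-2 + 4)*4 - 12)*(-65) = (2*4 - 12)*(-65) = (8 - 12)*(-65) = -4*(-65) = 260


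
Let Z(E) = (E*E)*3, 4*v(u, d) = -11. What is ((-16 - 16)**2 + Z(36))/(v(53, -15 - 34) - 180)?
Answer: -19648/731 ≈ -26.878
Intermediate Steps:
v(u, d) = -11/4 (v(u, d) = (1/4)*(-11) = -11/4)
Z(E) = 3*E**2 (Z(E) = E**2*3 = 3*E**2)
((-16 - 16)**2 + Z(36))/(v(53, -15 - 34) - 180) = ((-16 - 16)**2 + 3*36**2)/(-11/4 - 180) = ((-32)**2 + 3*1296)/(-731/4) = (1024 + 3888)*(-4/731) = 4912*(-4/731) = -19648/731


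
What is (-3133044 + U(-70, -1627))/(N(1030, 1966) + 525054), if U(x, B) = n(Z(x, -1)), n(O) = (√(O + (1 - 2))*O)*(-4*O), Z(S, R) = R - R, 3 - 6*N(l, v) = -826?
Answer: -18798264/3151153 ≈ -5.9655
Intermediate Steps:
N(l, v) = 829/6 (N(l, v) = ½ - ⅙*(-826) = ½ + 413/3 = 829/6)
Z(S, R) = 0
n(O) = -4*O²*√(-1 + O) (n(O) = (√(O - 1)*O)*(-4*O) = (√(-1 + O)*O)*(-4*O) = (O*√(-1 + O))*(-4*O) = -4*O²*√(-1 + O))
U(x, B) = 0 (U(x, B) = -4*0²*√(-1 + 0) = -4*0*√(-1) = -4*0*I = 0)
(-3133044 + U(-70, -1627))/(N(1030, 1966) + 525054) = (-3133044 + 0)/(829/6 + 525054) = -3133044/3151153/6 = -3133044*6/3151153 = -18798264/3151153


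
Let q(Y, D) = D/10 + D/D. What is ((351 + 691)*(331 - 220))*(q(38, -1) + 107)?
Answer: 62399649/5 ≈ 1.2480e+7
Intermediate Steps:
q(Y, D) = 1 + D/10 (q(Y, D) = D*(⅒) + 1 = D/10 + 1 = 1 + D/10)
((351 + 691)*(331 - 220))*(q(38, -1) + 107) = ((351 + 691)*(331 - 220))*((1 + (⅒)*(-1)) + 107) = (1042*111)*((1 - ⅒) + 107) = 115662*(9/10 + 107) = 115662*(1079/10) = 62399649/5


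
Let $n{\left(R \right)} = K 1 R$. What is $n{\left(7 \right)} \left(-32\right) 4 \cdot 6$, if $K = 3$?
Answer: $-16128$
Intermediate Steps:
$n{\left(R \right)} = 3 R$ ($n{\left(R \right)} = 3 \cdot 1 R = 3 R$)
$n{\left(7 \right)} \left(-32\right) 4 \cdot 6 = 3 \cdot 7 \left(-32\right) 4 \cdot 6 = 21 \left(-32\right) 24 = \left(-672\right) 24 = -16128$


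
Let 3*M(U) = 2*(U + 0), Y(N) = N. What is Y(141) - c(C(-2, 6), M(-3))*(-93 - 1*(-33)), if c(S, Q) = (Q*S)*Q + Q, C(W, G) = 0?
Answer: 21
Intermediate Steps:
M(U) = 2*U/3 (M(U) = (2*(U + 0))/3 = (2*U)/3 = 2*U/3)
c(S, Q) = Q + S*Q² (c(S, Q) = S*Q² + Q = Q + S*Q²)
Y(141) - c(C(-2, 6), M(-3))*(-93 - 1*(-33)) = 141 - ((⅔)*(-3))*(1 + ((⅔)*(-3))*0)*(-93 - 1*(-33)) = 141 - (-2*(1 - 2*0))*(-93 + 33) = 141 - (-2*(1 + 0))*(-60) = 141 - (-2*1)*(-60) = 141 - (-2)*(-60) = 141 - 1*120 = 141 - 120 = 21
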